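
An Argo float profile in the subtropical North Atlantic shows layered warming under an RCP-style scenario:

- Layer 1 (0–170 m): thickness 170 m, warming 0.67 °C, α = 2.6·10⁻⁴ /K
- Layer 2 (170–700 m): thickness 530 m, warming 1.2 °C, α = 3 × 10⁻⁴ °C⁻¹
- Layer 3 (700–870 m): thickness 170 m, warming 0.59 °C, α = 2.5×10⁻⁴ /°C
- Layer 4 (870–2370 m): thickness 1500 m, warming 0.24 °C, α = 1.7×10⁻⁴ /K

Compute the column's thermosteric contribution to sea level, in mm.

Layer 1: 0.67 × 2.6×10⁻⁴ × 170 = 0.029614 m
3×10⁻⁴ × 530 × 1.2 = 0.19080 m
0.59 × 170 × 2.5×10⁻⁴ = 0.025075 m
1500 × 0.24 × 1.7×10⁻⁴ = 0.06120 m
Δh = 0.029614 + 0.19080 + 0.025075 + 0.06120 = 0.306689 m

about 307 mm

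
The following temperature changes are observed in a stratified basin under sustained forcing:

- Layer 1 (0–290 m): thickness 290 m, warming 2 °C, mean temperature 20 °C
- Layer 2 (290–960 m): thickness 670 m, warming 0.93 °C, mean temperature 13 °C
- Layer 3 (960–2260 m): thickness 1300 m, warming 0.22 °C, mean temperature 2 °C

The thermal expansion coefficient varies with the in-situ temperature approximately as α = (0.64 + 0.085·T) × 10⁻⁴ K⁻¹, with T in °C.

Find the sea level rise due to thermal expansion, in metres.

Δh = 0.268 m

Layer 1: α = (0.64 + 0.085×20)×10⁻⁴ = 2.34×10⁻⁴ K⁻¹
Layer 2: α = (0.64 + 0.085×13)×10⁻⁴ = 1.745×10⁻⁴ K⁻¹
Layer 3: α = (0.64 + 0.085×2)×10⁻⁴ = 0.81×10⁻⁴ K⁻¹
2 × 290 × 2.34×10⁻⁴ = 0.13572 m
0.93 × 670 × 1.745×10⁻⁴ = 0.10873095 m
960–2260 m: 0.22 × 0.81×10⁻⁴ × 1300 = 0.023166 m
Δh = 0.13572 + 0.10873095 + 0.023166 = 0.26761695 m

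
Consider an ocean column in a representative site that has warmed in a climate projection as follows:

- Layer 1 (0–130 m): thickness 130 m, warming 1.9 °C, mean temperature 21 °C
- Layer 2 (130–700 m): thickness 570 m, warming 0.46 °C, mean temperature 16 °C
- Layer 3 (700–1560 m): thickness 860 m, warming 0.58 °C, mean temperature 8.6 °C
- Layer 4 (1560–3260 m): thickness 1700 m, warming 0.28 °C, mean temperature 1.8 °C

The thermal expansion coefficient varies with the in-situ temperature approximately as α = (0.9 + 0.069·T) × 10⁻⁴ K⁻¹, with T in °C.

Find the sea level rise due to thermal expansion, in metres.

Layer 1: α = (0.9 + 0.069×21)×10⁻⁴ = 2.349×10⁻⁴ K⁻¹
Layer 2: α = (0.9 + 0.069×16)×10⁻⁴ = 2.004×10⁻⁴ K⁻¹
Layer 3: α = (0.9 + 0.069×8.6)×10⁻⁴ = 1.4934×10⁻⁴ K⁻¹
Layer 4: α = (0.9 + 0.069×1.8)×10⁻⁴ = 1.0242×10⁻⁴ K⁻¹
0–130 m: 2.349×10⁻⁴ × 130 × 1.9 = 0.0580203 m
130–700 m: 570 × 0.46 × 2.004×10⁻⁴ = 0.05254488 m
0.58 × 1.4934×10⁻⁴ × 860 = 0.074490792 m
1.0242×10⁻⁴ × 1700 × 0.28 = 0.04875192 m
Δh = 0.0580203 + 0.05254488 + 0.074490792 + 0.04875192 = 0.233807892 m ≈ 0.23 m

Δh = 0.23 m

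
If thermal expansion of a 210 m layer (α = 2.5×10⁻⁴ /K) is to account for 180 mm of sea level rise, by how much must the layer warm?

ΔT ≈ 3.43 °C

ΔT = Δh/(αH) = 0.18 / (2.5×10⁻⁴ × 210) ≈ 3.429 °C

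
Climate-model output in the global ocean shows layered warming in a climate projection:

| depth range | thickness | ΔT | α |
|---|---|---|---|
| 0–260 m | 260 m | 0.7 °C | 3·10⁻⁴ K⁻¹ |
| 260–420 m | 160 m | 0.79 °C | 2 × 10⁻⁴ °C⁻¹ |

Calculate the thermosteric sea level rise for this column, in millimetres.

about 79.9 mm

Layer 1: 260 × 0.7 × 3×10⁻⁴ = 0.05460 m
Layer 2: 160 × 0.79 × 2×10⁻⁴ = 0.02528 m
Δh = 0.05460 + 0.02528 = 0.07988 m ≈ 79.9 mm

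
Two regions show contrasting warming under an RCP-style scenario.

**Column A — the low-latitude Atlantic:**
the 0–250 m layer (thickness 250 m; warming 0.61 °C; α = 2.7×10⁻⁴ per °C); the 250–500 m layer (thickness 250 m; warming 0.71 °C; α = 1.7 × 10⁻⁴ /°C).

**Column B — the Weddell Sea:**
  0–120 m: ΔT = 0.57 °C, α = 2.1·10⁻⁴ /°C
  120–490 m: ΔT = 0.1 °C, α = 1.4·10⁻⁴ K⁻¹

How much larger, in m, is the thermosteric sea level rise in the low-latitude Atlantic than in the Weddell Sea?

A 0–250 m: 2.7×10⁻⁴ × 0.61 × 250 = 0.041175 m
A 0.71 × 250 × 1.7×10⁻⁴ = 0.030175 m
A total: 0.07135 m
B 0.57 × 2.1×10⁻⁴ × 120 = 0.014364 m
B Layer 2: 1.4×10⁻⁴ × 370 × 0.1 = 0.00518 m
B total: 0.019544 m
Difference: 0.07135 − 0.019544 = 0.051806 m

Δh_A − Δh_B ≈ 0.0518 m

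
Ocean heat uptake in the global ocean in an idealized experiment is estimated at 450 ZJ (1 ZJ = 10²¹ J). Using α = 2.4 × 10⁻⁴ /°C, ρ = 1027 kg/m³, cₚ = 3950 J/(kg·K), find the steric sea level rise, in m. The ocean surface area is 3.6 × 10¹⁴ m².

about 0.0740 m

Per unit area: Q = 450×10²¹ / (3.6×10¹⁴) = 1.25×10⁹ J/m²
Δh = αQ/(ρcₚ) = 2.4×10⁻⁴ × 1.25×10⁹ / (1027 × 3950) ≈ 0.073953 m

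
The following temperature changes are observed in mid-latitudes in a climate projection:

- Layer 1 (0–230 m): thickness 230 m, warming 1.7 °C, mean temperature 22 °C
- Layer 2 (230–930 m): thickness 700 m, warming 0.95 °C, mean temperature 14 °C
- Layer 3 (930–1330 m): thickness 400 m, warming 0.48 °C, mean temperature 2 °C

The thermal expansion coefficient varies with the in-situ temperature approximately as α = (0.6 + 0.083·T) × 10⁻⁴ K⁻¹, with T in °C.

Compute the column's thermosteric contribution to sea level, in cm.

Δh = 22.7 cm

Layer 1: α = (0.6 + 0.083×22)×10⁻⁴ = 2.426×10⁻⁴ K⁻¹
Layer 2: α = (0.6 + 0.083×14)×10⁻⁴ = 1.762×10⁻⁴ K⁻¹
Layer 3: α = (0.6 + 0.083×2)×10⁻⁴ = 0.766×10⁻⁴ K⁻¹
1.7 × 230 × 2.426×10⁻⁴ = 0.0948566 m
1.762×10⁻⁴ × 700 × 0.95 = 0.117173 m
Layer 3: 0.48 × 400 × 0.766×10⁻⁴ = 0.0147072 m
Δh = 0.0948566 + 0.117173 + 0.0147072 = 0.2267368 m ≈ 22.7 cm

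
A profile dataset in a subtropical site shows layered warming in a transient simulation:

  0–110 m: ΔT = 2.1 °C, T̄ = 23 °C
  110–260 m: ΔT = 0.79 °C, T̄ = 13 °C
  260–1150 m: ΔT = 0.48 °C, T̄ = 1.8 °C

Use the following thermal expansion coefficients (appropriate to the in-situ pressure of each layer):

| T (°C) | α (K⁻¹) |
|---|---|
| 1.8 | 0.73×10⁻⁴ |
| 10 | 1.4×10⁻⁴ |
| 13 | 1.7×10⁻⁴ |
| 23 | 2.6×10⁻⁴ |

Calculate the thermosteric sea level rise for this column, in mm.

Layer 1 at 23 °C → α = 2.6×10⁻⁴ K⁻¹
Layer 2 at 13 °C → α = 1.7×10⁻⁴ K⁻¹
Layer 3 at 1.8 °C → α = 0.73×10⁻⁴ K⁻¹
2.1 × 110 × 2.6×10⁻⁴ = 0.06006 m
0.79 × 150 × 1.7×10⁻⁴ = 0.020145 m
0.73×10⁻⁴ × 0.48 × 890 = 0.0311856 m
Δh = 0.06006 + 0.020145 + 0.0311856 = 0.1113906 m ≈ 111 mm

111 mm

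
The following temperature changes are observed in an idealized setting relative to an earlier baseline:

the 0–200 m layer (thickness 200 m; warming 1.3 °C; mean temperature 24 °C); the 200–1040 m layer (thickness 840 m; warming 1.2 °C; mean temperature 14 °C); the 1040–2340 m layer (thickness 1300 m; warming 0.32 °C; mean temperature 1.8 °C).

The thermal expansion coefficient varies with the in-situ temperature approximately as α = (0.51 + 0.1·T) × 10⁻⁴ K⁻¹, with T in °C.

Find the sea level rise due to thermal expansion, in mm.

Layer 1: α = (0.51 + 0.1×24)×10⁻⁴ = 2.91×10⁻⁴ K⁻¹
Layer 2: α = (0.51 + 0.1×14)×10⁻⁴ = 1.91×10⁻⁴ K⁻¹
Layer 3: α = (0.51 + 0.1×1.8)×10⁻⁴ = 0.69×10⁻⁴ K⁻¹
200 × 1.3 × 2.91×10⁻⁴ = 0.07566 m
1.91×10⁻⁴ × 840 × 1.2 = 0.192528 m
0.32 × 1300 × 0.69×10⁻⁴ = 0.028704 m
Δh = 0.07566 + 0.192528 + 0.028704 = 0.296892 m ≈ 300 mm

300 mm of thermosteric rise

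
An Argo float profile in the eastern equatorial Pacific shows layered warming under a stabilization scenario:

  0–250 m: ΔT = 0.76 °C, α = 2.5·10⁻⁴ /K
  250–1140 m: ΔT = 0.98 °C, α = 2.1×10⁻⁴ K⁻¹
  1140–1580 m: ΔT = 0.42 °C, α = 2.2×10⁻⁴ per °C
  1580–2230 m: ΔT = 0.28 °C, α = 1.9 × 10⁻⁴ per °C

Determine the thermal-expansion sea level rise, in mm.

Δh ≈ 306 mm

Layer 1: 2.5×10⁻⁴ × 0.76 × 250 = 0.04750 m
0.98 × 890 × 2.1×10⁻⁴ = 0.183162 m
1140–1580 m: 0.42 × 440 × 2.2×10⁻⁴ = 0.040656 m
1580–2230 m: 650 × 1.9×10⁻⁴ × 0.28 = 0.03458 m
Δh = 0.04750 + 0.183162 + 0.040656 + 0.03458 = 0.305898 m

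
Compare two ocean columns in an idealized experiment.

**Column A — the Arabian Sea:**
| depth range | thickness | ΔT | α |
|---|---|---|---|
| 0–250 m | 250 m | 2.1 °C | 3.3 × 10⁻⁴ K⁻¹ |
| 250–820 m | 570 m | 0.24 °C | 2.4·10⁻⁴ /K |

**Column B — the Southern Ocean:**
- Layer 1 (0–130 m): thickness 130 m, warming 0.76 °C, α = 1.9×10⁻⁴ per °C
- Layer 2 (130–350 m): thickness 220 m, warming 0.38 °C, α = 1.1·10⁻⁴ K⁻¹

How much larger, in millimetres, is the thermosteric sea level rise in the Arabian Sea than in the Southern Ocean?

178 mm

A 0–250 m: 2.1 × 3.3×10⁻⁴ × 250 = 0.17325 m
A 2.4×10⁻⁴ × 570 × 0.24 = 0.032832 m
A total: 0.206082 m
B 130 × 0.76 × 1.9×10⁻⁴ = 0.018772 m
B Layer 2: 1.1×10⁻⁴ × 0.38 × 220 = 0.009196 m
B total: 0.027968 m
Difference: 0.206082 − 0.027968 = 0.178114 m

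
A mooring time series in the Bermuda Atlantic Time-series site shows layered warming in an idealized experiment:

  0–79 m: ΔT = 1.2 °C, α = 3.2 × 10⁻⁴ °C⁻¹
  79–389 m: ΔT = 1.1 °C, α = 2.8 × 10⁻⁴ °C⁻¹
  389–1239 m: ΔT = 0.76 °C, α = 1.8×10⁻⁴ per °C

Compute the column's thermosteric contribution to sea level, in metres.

Layer 1: 1.2 × 3.2×10⁻⁴ × 79 = 0.030336 m
Layer 2: 2.8×10⁻⁴ × 310 × 1.1 = 0.09548 m
389–1239 m: 850 × 0.76 × 1.8×10⁻⁴ = 0.11628 m
Δh = 0.030336 + 0.09548 + 0.11628 = 0.242096 m

0.242 m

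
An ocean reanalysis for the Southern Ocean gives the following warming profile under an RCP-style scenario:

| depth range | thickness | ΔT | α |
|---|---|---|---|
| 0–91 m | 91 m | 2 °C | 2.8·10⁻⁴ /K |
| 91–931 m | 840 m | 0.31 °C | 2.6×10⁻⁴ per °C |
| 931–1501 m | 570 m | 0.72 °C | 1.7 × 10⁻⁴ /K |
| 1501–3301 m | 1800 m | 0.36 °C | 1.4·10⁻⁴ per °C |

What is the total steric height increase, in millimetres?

Layer 1: 2 × 2.8×10⁻⁴ × 91 = 0.05096 m
0.31 × 2.6×10⁻⁴ × 840 = 0.067704 m
Layer 3: 570 × 0.72 × 1.7×10⁻⁴ = 0.069768 m
Layer 4: 1.4×10⁻⁴ × 1800 × 0.36 = 0.09072 m
Δh = 0.05096 + 0.067704 + 0.069768 + 0.09072 = 0.279152 m ≈ 279 mm

about 279 mm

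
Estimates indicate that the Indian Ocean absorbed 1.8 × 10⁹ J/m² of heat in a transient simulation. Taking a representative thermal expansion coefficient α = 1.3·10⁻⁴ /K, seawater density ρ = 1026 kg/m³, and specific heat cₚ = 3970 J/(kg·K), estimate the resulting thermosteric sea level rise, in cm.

Δh = αQ/(ρcₚ) = 1.3×10⁻⁴ × 1.8×10⁹ / (1026 × 3970) ≈ 0.057448 m

5.74 cm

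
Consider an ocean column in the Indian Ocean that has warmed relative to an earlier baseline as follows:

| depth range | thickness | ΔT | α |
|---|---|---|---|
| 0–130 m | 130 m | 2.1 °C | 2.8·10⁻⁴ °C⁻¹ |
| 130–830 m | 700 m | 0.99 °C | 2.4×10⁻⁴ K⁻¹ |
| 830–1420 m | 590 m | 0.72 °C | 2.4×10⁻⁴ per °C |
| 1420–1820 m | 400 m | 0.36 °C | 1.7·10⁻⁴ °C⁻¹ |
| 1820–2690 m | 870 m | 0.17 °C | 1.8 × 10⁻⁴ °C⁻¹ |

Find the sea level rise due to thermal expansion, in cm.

0–130 m: 2.8×10⁻⁴ × 130 × 2.1 = 0.07644 m
Layer 2: 700 × 0.99 × 2.4×10⁻⁴ = 0.16632 m
Layer 3: 590 × 0.72 × 2.4×10⁻⁴ = 0.101952 m
1.7×10⁻⁴ × 400 × 0.36 = 0.02448 m
1820–2690 m: 870 × 0.17 × 1.8×10⁻⁴ = 0.026622 m
Δh = 0.07644 + 0.16632 + 0.101952 + 0.02448 + 0.026622 = 0.395814 m

about 39.6 cm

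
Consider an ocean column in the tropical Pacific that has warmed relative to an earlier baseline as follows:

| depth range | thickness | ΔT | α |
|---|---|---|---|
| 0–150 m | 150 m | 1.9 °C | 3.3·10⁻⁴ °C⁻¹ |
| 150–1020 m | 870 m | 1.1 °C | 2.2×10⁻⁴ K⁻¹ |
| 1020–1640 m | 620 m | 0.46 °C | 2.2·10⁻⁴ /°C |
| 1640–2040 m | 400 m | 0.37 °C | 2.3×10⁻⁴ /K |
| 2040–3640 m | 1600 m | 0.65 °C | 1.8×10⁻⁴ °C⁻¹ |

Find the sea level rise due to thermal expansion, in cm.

150 × 3.3×10⁻⁴ × 1.9 = 0.09405 m
150–1020 m: 870 × 2.2×10⁻⁴ × 1.1 = 0.21054 m
0.46 × 2.2×10⁻⁴ × 620 = 0.062744 m
Layer 4: 0.37 × 2.3×10⁻⁴ × 400 = 0.03404 m
Layer 5: 1.8×10⁻⁴ × 0.65 × 1600 = 0.18720 m
Δh = 0.09405 + 0.21054 + 0.062744 + 0.03404 + 0.18720 = 0.588574 m ≈ 58.9 cm

58.9 cm of thermosteric rise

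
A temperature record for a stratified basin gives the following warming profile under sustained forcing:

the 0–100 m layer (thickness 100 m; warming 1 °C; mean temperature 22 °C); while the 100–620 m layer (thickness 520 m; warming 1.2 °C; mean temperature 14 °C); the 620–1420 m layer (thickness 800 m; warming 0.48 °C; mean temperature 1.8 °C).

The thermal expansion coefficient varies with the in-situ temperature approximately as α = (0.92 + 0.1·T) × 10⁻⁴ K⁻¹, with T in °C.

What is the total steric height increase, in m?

Layer 1: α = (0.92 + 0.1×22)×10⁻⁴ = 3.12×10⁻⁴ K⁻¹
Layer 2: α = (0.92 + 0.1×14)×10⁻⁴ = 2.32×10⁻⁴ K⁻¹
Layer 3: α = (0.92 + 0.1×1.8)×10⁻⁴ = 1.1×10⁻⁴ K⁻¹
1 × 100 × 3.12×10⁻⁴ = 0.03120 m
100–620 m: 2.32×10⁻⁴ × 1.2 × 520 = 0.144768 m
Layer 3: 0.48 × 800 × 1.1×10⁻⁴ = 0.04224 m
Δh = 0.03120 + 0.144768 + 0.04224 = 0.218208 m

Δh = 0.218 m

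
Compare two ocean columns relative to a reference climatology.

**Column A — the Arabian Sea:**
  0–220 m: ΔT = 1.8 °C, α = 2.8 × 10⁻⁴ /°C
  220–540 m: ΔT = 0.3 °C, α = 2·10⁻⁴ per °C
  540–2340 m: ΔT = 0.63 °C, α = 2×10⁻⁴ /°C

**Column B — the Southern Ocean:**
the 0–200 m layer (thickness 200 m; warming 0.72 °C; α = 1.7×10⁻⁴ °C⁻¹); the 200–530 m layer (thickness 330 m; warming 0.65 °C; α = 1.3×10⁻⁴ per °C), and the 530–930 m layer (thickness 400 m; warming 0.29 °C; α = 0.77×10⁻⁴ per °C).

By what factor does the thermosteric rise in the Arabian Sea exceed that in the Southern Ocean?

A 220 × 2.8×10⁻⁴ × 1.8 = 0.11088 m
A 220–540 m: 320 × 0.3 × 2×10⁻⁴ = 0.01920 m
A 540–2340 m: 1800 × 0.63 × 2×10⁻⁴ = 0.22680 m
A total: 0.35688 m
B Layer 1: 200 × 0.72 × 1.7×10⁻⁴ = 0.02448 m
B 200–530 m: 0.65 × 1.3×10⁻⁴ × 330 = 0.027885 m
B 400 × 0.77×10⁻⁴ × 0.29 = 0.008932 m
B total: 0.061297 m
Ratio: 0.35688 / 0.061297 ≈ 5.822

a factor of 5.8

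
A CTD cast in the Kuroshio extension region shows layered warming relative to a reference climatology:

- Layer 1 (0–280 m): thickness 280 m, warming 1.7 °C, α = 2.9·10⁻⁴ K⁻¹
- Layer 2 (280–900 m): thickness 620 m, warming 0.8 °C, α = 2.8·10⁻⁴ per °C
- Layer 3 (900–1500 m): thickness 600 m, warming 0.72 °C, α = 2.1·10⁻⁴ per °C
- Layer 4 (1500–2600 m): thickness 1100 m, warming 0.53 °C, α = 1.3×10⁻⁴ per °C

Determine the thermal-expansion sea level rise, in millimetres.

0–280 m: 280 × 2.9×10⁻⁴ × 1.7 = 0.13804 m
Layer 2: 620 × 0.8 × 2.8×10⁻⁴ = 0.13888 m
Layer 3: 600 × 0.72 × 2.1×10⁻⁴ = 0.09072 m
Layer 4: 0.53 × 1.3×10⁻⁴ × 1100 = 0.07579 m
Δh = 0.13804 + 0.13888 + 0.09072 + 0.07579 = 0.44343 m

Δh = 443 mm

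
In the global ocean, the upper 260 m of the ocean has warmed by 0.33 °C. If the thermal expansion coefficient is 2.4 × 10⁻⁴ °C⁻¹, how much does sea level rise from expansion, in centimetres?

Δh = αΔT·H = 2.4×10⁻⁴ × 0.33 × 260 = 0.020592 m

Δh ≈ 2.1 cm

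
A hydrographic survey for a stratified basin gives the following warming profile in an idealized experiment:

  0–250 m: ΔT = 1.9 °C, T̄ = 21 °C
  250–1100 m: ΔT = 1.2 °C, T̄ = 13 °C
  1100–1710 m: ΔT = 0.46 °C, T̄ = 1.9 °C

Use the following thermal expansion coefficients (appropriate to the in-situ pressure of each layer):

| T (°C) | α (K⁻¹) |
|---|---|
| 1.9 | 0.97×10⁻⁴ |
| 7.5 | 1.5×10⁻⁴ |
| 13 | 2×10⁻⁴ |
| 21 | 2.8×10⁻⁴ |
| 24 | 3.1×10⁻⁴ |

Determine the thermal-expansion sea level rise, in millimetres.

about 364 mm

Layer 1 at 21 °C → α = 2.8×10⁻⁴ K⁻¹
Layer 2 at 13 °C → α = 2×10⁻⁴ K⁻¹
Layer 3 at 1.9 °C → α = 0.97×10⁻⁴ K⁻¹
0–250 m: 2.8×10⁻⁴ × 250 × 1.9 = 0.13300 m
Layer 2: 1.2 × 850 × 2×10⁻⁴ = 0.20400 m
0.46 × 0.97×10⁻⁴ × 610 = 0.0272182 m
Δh = 0.13300 + 0.20400 + 0.0272182 = 0.3642182 m ≈ 364 mm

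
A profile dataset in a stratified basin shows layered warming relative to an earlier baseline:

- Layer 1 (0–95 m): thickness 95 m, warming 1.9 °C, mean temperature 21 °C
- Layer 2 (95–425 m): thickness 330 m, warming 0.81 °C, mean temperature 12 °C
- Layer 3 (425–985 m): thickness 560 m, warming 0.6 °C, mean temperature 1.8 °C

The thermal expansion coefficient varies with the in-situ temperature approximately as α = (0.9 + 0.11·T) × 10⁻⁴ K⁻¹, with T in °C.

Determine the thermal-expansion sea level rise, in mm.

Layer 1: α = (0.9 + 0.11×21)×10⁻⁴ = 3.21×10⁻⁴ K⁻¹
Layer 2: α = (0.9 + 0.11×12)×10⁻⁴ = 2.22×10⁻⁴ K⁻¹
Layer 3: α = (0.9 + 0.11×1.8)×10⁻⁴ = 1.098×10⁻⁴ K⁻¹
1.9 × 3.21×10⁻⁴ × 95 = 0.0579405 m
95–425 m: 330 × 0.81 × 2.22×10⁻⁴ = 0.0593406 m
Layer 3: 0.6 × 1.098×10⁻⁴ × 560 = 0.0368928 m
Δh = 0.0579405 + 0.0593406 + 0.0368928 = 0.1541739 m ≈ 150 mm

150 mm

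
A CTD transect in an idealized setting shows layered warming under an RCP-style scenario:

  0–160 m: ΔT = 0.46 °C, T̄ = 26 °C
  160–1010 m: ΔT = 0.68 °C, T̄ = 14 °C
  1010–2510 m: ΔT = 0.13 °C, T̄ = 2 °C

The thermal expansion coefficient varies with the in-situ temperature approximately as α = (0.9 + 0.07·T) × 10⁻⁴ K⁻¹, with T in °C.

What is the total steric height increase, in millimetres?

Layer 1: α = (0.9 + 0.07×26)×10⁻⁴ = 2.72×10⁻⁴ K⁻¹
Layer 2: α = (0.9 + 0.07×14)×10⁻⁴ = 1.88×10⁻⁴ K⁻¹
Layer 3: α = (0.9 + 0.07×2)×10⁻⁴ = 1.04×10⁻⁴ K⁻¹
Layer 1: 2.72×10⁻⁴ × 0.46 × 160 = 0.0200192 m
0.68 × 1.88×10⁻⁴ × 850 = 0.108664 m
1.04×10⁻⁴ × 0.13 × 1500 = 0.02028 m
Δh = 0.0200192 + 0.108664 + 0.02028 = 0.1489632 m

150 mm of thermosteric rise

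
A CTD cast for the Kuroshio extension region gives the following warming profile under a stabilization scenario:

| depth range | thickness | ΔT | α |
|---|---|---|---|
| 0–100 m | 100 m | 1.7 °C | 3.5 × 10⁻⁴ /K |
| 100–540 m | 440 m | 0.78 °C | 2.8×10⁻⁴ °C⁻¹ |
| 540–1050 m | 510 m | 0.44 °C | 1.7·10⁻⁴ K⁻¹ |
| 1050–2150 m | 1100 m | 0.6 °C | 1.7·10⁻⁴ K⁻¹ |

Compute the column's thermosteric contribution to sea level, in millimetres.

Layer 1: 3.5×10⁻⁴ × 1.7 × 100 = 0.05950 m
Layer 2: 440 × 0.78 × 2.8×10⁻⁴ = 0.096096 m
1.7×10⁻⁴ × 0.44 × 510 = 0.038148 m
Layer 4: 1.7×10⁻⁴ × 0.6 × 1100 = 0.11220 m
Δh = 0.05950 + 0.096096 + 0.038148 + 0.11220 = 0.305944 m ≈ 310 mm

about 310 mm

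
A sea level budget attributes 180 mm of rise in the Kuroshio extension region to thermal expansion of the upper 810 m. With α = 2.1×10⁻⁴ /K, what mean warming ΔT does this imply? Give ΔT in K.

ΔT = Δh/(αH) = 0.18 / (2.1×10⁻⁴ × 810) ≈ 1.058 K

about 1.06 K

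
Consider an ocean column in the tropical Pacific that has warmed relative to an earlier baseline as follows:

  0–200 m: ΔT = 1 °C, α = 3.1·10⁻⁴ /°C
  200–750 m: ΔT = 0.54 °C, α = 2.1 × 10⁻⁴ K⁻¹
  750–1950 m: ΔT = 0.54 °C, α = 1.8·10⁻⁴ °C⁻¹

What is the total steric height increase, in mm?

240 mm of thermosteric rise

0–200 m: 3.1×10⁻⁴ × 1 × 200 = 0.06200 m
2.1×10⁻⁴ × 550 × 0.54 = 0.06237 m
Layer 3: 1200 × 0.54 × 1.8×10⁻⁴ = 0.11664 m
Δh = 0.06200 + 0.06237 + 0.11664 = 0.24101 m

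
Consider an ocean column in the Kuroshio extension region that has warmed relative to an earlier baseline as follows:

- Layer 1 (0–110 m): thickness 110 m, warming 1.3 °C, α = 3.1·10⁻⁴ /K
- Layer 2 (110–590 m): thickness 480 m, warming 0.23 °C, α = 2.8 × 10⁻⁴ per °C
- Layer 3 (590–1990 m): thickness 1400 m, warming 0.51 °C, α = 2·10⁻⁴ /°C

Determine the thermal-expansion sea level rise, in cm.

0–110 m: 110 × 1.3 × 3.1×10⁻⁴ = 0.04433 m
480 × 2.8×10⁻⁴ × 0.23 = 0.030912 m
Layer 3: 1400 × 0.51 × 2×10⁻⁴ = 0.14280 m
Δh = 0.04433 + 0.030912 + 0.14280 = 0.218042 m

Δh ≈ 21.8 cm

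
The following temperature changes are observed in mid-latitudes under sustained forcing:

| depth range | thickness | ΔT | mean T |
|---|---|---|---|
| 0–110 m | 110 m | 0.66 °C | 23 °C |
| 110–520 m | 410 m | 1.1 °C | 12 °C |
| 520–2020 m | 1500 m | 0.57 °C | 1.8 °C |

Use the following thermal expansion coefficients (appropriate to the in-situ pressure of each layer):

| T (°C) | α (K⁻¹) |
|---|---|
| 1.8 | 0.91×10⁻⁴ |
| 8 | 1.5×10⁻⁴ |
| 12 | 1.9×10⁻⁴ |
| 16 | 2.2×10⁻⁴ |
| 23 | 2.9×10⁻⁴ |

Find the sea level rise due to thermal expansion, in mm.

Layer 1 at 23 °C → α = 2.9×10⁻⁴ K⁻¹
Layer 2 at 12 °C → α = 1.9×10⁻⁴ K⁻¹
Layer 3 at 1.8 °C → α = 0.91×10⁻⁴ K⁻¹
Layer 1: 0.66 × 2.9×10⁻⁴ × 110 = 0.021054 m
110–520 m: 1.9×10⁻⁴ × 410 × 1.1 = 0.08569 m
520–2020 m: 1500 × 0.57 × 0.91×10⁻⁴ = 0.077805 m
Δh = 0.021054 + 0.08569 + 0.077805 = 0.184549 m ≈ 185 mm

Δh = 185 mm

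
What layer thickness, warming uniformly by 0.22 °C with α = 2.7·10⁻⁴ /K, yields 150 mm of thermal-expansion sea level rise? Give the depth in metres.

H = Δh/(αΔT) = 0.15 / (2.7×10⁻⁴ × 0.22) ≈ 2525 m

about 2530 m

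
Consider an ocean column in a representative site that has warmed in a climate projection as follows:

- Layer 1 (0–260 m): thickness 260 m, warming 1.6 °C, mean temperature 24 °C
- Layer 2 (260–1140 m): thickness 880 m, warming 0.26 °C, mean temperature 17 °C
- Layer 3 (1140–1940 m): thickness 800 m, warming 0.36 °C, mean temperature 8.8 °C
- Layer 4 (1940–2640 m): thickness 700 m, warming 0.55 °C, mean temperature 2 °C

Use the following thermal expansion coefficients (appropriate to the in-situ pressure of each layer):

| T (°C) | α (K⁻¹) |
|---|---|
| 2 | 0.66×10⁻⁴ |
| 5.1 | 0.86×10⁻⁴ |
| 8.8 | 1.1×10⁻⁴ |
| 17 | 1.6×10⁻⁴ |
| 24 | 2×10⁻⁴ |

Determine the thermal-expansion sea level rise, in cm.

Layer 1 at 24 °C → α = 2×10⁻⁴ K⁻¹
Layer 2 at 17 °C → α = 1.6×10⁻⁴ K⁻¹
Layer 3 at 8.8 °C → α = 1.1×10⁻⁴ K⁻¹
Layer 4 at 2 °C → α = 0.66×10⁻⁴ K⁻¹
0–260 m: 1.6 × 2×10⁻⁴ × 260 = 0.08320 m
260–1140 m: 0.26 × 880 × 1.6×10⁻⁴ = 0.036608 m
Layer 3: 1.1×10⁻⁴ × 0.36 × 800 = 0.03168 m
Layer 4: 0.55 × 0.66×10⁻⁴ × 700 = 0.02541 m
Δh = 0.08320 + 0.036608 + 0.03168 + 0.02541 = 0.176898 m ≈ 17.7 cm

Δh = 17.7 cm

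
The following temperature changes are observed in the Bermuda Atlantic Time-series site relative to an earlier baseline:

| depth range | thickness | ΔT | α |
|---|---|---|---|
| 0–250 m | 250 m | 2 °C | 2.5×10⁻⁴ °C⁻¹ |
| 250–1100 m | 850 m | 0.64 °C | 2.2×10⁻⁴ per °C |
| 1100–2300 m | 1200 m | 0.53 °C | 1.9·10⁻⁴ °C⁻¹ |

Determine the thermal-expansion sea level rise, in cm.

Δh ≈ 36.6 cm

2 × 250 × 2.5×10⁻⁴ = 0.12500 m
250–1100 m: 850 × 2.2×10⁻⁴ × 0.64 = 0.11968 m
1.9×10⁻⁴ × 1200 × 0.53 = 0.12084 m
Δh = 0.12500 + 0.11968 + 0.12084 = 0.36552 m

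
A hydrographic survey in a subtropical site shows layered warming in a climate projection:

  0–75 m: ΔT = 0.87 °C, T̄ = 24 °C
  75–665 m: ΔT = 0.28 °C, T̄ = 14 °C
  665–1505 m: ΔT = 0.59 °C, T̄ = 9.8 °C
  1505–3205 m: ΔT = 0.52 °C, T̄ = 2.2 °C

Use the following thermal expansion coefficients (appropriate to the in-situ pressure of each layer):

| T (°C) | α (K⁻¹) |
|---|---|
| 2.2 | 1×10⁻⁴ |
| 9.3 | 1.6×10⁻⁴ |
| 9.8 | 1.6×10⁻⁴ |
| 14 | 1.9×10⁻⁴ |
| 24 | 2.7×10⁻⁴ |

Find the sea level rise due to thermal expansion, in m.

Δh = 0.217 m

Layer 1 at 24 °C → α = 2.7×10⁻⁴ K⁻¹
Layer 2 at 14 °C → α = 1.9×10⁻⁴ K⁻¹
Layer 3 at 9.8 °C → α = 1.6×10⁻⁴ K⁻¹
Layer 4 at 2.2 °C → α = 1×10⁻⁴ K⁻¹
2.7×10⁻⁴ × 0.87 × 75 = 0.0176175 m
590 × 1.9×10⁻⁴ × 0.28 = 0.031388 m
Layer 3: 840 × 0.59 × 1.6×10⁻⁴ = 0.079296 m
Layer 4: 1700 × 1×10⁻⁴ × 0.52 = 0.08840 m
Δh = 0.0176175 + 0.031388 + 0.079296 + 0.08840 = 0.2167015 m ≈ 0.217 m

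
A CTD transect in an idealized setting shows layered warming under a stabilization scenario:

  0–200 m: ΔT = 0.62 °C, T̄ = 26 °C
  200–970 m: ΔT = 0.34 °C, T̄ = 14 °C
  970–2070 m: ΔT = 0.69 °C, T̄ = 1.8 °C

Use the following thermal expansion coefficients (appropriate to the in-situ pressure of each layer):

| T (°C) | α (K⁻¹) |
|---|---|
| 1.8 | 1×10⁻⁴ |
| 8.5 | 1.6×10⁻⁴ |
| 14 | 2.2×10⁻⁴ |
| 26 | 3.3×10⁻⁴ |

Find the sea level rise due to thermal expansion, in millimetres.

Layer 1 at 26 °C → α = 3.3×10⁻⁴ K⁻¹
Layer 2 at 14 °C → α = 2.2×10⁻⁴ K⁻¹
Layer 3 at 1.8 °C → α = 1×10⁻⁴ K⁻¹
0–200 m: 0.62 × 200 × 3.3×10⁻⁴ = 0.04092 m
200–970 m: 770 × 2.2×10⁻⁴ × 0.34 = 0.057596 m
Layer 3: 1×10⁻⁴ × 0.69 × 1100 = 0.07590 m
Δh = 0.04092 + 0.057596 + 0.07590 = 0.174416 m

170 mm of thermosteric rise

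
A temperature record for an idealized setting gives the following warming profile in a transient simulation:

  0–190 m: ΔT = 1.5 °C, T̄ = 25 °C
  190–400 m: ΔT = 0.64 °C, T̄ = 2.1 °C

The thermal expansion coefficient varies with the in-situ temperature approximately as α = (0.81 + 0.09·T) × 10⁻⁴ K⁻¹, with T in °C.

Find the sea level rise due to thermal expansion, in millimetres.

Layer 1: α = (0.81 + 0.09×25)×10⁻⁴ = 3.06×10⁻⁴ K⁻¹
Layer 2: α = (0.81 + 0.09×2.1)×10⁻⁴ = 0.999×10⁻⁴ K⁻¹
Layer 1: 190 × 1.5 × 3.06×10⁻⁴ = 0.08721 m
190–400 m: 210 × 0.64 × 0.999×10⁻⁴ = 0.01342656 m
Δh = 0.08721 + 0.01342656 = 0.10063656 m

Δh = 101 mm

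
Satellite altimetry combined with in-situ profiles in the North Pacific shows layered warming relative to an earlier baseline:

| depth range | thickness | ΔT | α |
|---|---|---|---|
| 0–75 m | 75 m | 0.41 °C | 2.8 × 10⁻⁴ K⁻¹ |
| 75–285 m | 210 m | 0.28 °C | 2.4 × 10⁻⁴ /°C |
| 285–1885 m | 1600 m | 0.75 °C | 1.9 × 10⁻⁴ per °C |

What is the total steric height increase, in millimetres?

about 251 mm

Layer 1: 2.8×10⁻⁴ × 75 × 0.41 = 0.00861 m
Layer 2: 0.28 × 2.4×10⁻⁴ × 210 = 0.014112 m
285–1885 m: 1.9×10⁻⁴ × 0.75 × 1600 = 0.22800 m
Δh = 0.00861 + 0.014112 + 0.22800 = 0.250722 m ≈ 251 mm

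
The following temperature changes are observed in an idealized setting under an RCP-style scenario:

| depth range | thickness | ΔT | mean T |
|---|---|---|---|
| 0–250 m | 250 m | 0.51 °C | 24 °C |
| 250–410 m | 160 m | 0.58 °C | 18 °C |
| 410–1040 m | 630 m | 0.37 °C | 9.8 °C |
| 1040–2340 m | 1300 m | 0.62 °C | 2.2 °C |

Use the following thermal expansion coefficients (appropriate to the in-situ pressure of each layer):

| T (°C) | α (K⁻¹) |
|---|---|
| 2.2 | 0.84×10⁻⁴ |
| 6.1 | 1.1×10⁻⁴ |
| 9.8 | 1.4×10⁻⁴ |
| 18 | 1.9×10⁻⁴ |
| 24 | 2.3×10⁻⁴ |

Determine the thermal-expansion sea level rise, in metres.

Layer 1 at 24 °C → α = 2.3×10⁻⁴ K⁻¹
Layer 2 at 18 °C → α = 1.9×10⁻⁴ K⁻¹
Layer 3 at 9.8 °C → α = 1.4×10⁻⁴ K⁻¹
Layer 4 at 2.2 °C → α = 0.84×10⁻⁴ K⁻¹
Layer 1: 2.3×10⁻⁴ × 0.51 × 250 = 0.029325 m
1.9×10⁻⁴ × 160 × 0.58 = 0.017632 m
630 × 0.37 × 1.4×10⁻⁴ = 0.032634 m
1040–2340 m: 0.62 × 1300 × 0.84×10⁻⁴ = 0.067704 m
Δh = 0.029325 + 0.017632 + 0.032634 + 0.067704 = 0.147295 m ≈ 0.15 m

Δh ≈ 0.15 m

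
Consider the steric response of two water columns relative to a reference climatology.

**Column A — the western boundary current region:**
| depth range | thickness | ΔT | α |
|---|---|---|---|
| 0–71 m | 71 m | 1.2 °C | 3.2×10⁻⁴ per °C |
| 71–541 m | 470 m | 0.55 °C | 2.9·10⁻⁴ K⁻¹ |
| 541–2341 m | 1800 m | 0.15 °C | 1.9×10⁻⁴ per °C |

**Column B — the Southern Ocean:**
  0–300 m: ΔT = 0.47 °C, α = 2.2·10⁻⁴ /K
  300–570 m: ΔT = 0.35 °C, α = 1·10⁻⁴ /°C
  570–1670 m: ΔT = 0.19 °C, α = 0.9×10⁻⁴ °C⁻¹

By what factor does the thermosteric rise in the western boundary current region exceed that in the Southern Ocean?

A Layer 1: 71 × 3.2×10⁻⁴ × 1.2 = 0.027264 m
A 71–541 m: 0.55 × 470 × 2.9×10⁻⁴ = 0.074965 m
A 541–2341 m: 0.15 × 1800 × 1.9×10⁻⁴ = 0.05130 m
A total: 0.153529 m
B Layer 1: 0.47 × 2.2×10⁻⁴ × 300 = 0.03102 m
B 1×10⁻⁴ × 0.35 × 270 = 0.00945 m
B 0.9×10⁻⁴ × 1100 × 0.19 = 0.01881 m
B total: 0.05928 m
Ratio: 0.153529 / 0.05928 ≈ 2.590

≈ 2.59×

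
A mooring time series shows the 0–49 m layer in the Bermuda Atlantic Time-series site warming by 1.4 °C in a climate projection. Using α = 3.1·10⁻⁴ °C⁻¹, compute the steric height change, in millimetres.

Δh = αΔT·H = 3.1×10⁻⁴ × 1.4 × 49 = 0.021266 m

Δh = 21.3 mm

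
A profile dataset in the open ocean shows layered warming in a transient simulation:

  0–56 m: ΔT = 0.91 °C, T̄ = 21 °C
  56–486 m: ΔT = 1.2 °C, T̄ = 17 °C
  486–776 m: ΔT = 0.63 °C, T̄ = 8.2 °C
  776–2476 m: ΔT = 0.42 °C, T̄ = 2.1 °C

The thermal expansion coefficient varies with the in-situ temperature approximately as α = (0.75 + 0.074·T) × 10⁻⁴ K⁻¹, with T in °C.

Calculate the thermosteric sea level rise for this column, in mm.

Layer 1: α = (0.75 + 0.074×21)×10⁻⁴ = 2.304×10⁻⁴ K⁻¹
Layer 2: α = (0.75 + 0.074×17)×10⁻⁴ = 2.008×10⁻⁴ K⁻¹
Layer 3: α = (0.75 + 0.074×8.2)×10⁻⁴ = 1.3568×10⁻⁴ K⁻¹
Layer 4: α = (0.75 + 0.074×2.1)×10⁻⁴ = 0.9054×10⁻⁴ K⁻¹
Layer 1: 2.304×10⁻⁴ × 0.91 × 56 = 0.011741184 m
Layer 2: 430 × 2.008×10⁻⁴ × 1.2 = 0.1036128 m
486–776 m: 1.3568×10⁻⁴ × 290 × 0.63 = 0.024788736 m
0.42 × 0.9054×10⁻⁴ × 1700 = 0.06464556 m
Δh = 0.011741184 + 0.1036128 + 0.024788736 + 0.06464556 = 0.20478828 m

205 mm of thermosteric rise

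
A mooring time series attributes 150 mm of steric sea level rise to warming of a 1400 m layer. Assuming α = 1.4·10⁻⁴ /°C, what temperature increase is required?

0.765 °C

ΔT = Δh/(αH) = 0.15 / (1.4×10⁻⁴ × 1400) ≈ 0.7653 °C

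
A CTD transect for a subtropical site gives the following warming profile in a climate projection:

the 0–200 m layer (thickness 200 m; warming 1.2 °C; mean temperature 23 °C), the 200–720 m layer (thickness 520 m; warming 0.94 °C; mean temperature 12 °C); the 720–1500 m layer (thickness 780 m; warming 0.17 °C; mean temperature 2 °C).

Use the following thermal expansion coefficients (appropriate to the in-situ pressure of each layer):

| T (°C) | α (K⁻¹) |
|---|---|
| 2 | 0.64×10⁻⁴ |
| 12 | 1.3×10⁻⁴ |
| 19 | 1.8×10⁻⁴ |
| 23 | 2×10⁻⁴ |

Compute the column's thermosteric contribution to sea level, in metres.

Layer 1 at 23 °C → α = 2×10⁻⁴ K⁻¹
Layer 2 at 12 °C → α = 1.3×10⁻⁴ K⁻¹
Layer 3 at 2 °C → α = 0.64×10⁻⁴ K⁻¹
0–200 m: 2×10⁻⁴ × 1.2 × 200 = 0.04800 m
Layer 2: 1.3×10⁻⁴ × 520 × 0.94 = 0.063544 m
0.64×10⁻⁴ × 780 × 0.17 = 0.0084864 m
Δh = 0.04800 + 0.063544 + 0.0084864 = 0.1200304 m

0.12 m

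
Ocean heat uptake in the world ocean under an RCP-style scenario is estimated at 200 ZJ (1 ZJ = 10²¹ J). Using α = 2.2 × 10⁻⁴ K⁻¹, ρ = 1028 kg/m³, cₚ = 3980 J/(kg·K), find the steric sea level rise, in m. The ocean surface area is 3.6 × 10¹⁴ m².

Δh = 0.0299 m

Per unit area: Q = 200×10²¹ / (3.6×10¹⁴) ≈ 5.556×10⁸ J/m²
Δh = αQ/(ρcₚ) = 2.2×10⁻⁴ × 5.556×10⁸ / (1028 × 3980) ≈ 0.029875 m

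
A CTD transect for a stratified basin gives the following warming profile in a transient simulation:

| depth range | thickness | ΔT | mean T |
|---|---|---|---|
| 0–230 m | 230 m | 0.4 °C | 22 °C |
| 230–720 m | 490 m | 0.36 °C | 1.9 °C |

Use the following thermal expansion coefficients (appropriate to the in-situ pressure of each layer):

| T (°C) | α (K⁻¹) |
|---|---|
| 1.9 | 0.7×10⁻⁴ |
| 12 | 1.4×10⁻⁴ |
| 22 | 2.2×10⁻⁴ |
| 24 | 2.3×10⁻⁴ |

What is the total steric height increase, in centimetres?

about 3.26 cm

Layer 1 at 22 °C → α = 2.2×10⁻⁴ K⁻¹
Layer 2 at 1.9 °C → α = 0.7×10⁻⁴ K⁻¹
Layer 1: 0.4 × 2.2×10⁻⁴ × 230 = 0.02024 m
Layer 2: 0.7×10⁻⁴ × 490 × 0.36 = 0.012348 m
Δh = 0.02024 + 0.012348 = 0.032588 m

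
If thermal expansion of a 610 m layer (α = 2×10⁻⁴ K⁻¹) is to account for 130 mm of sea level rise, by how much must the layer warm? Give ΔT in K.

ΔT = Δh/(αH) = 0.13 / (2×10⁻⁴ × 610) ≈ 1.066 K

ΔT ≈ 1.07 K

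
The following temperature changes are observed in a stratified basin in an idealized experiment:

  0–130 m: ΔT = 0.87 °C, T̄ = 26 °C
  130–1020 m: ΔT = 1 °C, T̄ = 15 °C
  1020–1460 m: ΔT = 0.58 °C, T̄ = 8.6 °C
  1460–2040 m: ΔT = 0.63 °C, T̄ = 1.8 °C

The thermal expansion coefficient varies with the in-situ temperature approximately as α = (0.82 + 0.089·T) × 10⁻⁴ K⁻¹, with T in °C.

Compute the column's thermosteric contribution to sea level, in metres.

about 0.304 m

Layer 1: α = (0.82 + 0.089×26)×10⁻⁴ = 3.134×10⁻⁴ K⁻¹
Layer 2: α = (0.82 + 0.089×15)×10⁻⁴ = 2.155×10⁻⁴ K⁻¹
Layer 3: α = (0.82 + 0.089×8.6)×10⁻⁴ = 1.5854×10⁻⁴ K⁻¹
Layer 4: α = (0.82 + 0.089×1.8)×10⁻⁴ = 0.9802×10⁻⁴ K⁻¹
130 × 0.87 × 3.134×10⁻⁴ = 0.03544554 m
130–1020 m: 2.155×10⁻⁴ × 1 × 890 = 0.191795 m
Layer 3: 1.5854×10⁻⁴ × 0.58 × 440 = 0.040459408 m
Layer 4: 0.63 × 0.9802×10⁻⁴ × 580 = 0.035816508 m
Δh = 0.03544554 + 0.191795 + 0.040459408 + 0.035816508 = 0.303516456 m ≈ 0.304 m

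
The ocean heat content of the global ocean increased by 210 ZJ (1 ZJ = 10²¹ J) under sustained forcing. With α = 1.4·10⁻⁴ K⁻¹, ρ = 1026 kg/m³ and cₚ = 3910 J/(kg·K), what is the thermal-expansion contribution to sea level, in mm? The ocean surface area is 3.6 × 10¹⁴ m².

20.4 mm of thermosteric rise

Per unit area: Q = 210×10²¹ / (3.6×10¹⁴) ≈ 5.833×10⁸ J/m²
Δh = αQ/(ρcₚ) = 1.4×10⁻⁴ × 5.833×10⁸ / (1026 × 3910) ≈ 0.020356 m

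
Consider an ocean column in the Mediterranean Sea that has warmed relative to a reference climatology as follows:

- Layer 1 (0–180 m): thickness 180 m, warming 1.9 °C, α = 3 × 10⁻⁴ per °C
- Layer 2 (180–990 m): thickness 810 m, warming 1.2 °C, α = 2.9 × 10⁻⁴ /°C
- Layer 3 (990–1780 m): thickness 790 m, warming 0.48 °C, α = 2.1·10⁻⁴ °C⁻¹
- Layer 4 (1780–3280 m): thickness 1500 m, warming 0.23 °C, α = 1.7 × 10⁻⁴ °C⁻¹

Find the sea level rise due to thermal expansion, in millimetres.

Δh ≈ 523 mm

180 × 1.9 × 3×10⁻⁴ = 0.10260 m
1.2 × 810 × 2.9×10⁻⁴ = 0.28188 m
2.1×10⁻⁴ × 0.48 × 790 = 0.079632 m
1780–3280 m: 0.23 × 1500 × 1.7×10⁻⁴ = 0.05865 m
Δh = 0.10260 + 0.28188 + 0.079632 + 0.05865 = 0.522762 m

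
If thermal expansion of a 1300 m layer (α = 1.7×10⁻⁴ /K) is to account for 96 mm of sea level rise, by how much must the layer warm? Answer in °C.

ΔT ≈ 0.434 °C

ΔT = Δh/(αH) = 0.096 / (1.7×10⁻⁴ × 1300) ≈ 0.4344 °C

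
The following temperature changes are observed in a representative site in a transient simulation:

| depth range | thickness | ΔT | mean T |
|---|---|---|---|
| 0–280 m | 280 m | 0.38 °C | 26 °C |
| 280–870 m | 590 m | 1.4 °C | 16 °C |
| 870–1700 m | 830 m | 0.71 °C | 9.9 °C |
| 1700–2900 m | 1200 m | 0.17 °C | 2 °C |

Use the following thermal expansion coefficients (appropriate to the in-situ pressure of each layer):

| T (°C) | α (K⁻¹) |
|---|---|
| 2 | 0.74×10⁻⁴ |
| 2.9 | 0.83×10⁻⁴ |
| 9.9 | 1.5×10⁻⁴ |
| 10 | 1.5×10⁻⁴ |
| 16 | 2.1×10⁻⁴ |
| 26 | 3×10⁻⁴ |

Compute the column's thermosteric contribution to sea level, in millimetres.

309 mm of thermosteric rise

Layer 1 at 26 °C → α = 3×10⁻⁴ K⁻¹
Layer 2 at 16 °C → α = 2.1×10⁻⁴ K⁻¹
Layer 3 at 9.9 °C → α = 1.5×10⁻⁴ K⁻¹
Layer 4 at 2 °C → α = 0.74×10⁻⁴ K⁻¹
Layer 1: 0.38 × 3×10⁻⁴ × 280 = 0.03192 m
2.1×10⁻⁴ × 590 × 1.4 = 0.17346 m
0.71 × 830 × 1.5×10⁻⁴ = 0.088395 m
Layer 4: 0.74×10⁻⁴ × 0.17 × 1200 = 0.015096 m
Δh = 0.03192 + 0.17346 + 0.088395 + 0.015096 = 0.308871 m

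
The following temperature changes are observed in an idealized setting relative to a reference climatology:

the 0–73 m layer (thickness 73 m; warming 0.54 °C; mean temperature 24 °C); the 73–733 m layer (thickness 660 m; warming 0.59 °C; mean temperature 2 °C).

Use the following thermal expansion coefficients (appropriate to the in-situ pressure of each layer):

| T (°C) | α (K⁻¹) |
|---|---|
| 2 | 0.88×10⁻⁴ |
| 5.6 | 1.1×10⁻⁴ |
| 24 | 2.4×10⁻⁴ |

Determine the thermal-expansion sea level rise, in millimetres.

Layer 1 at 24 °C → α = 2.4×10⁻⁴ K⁻¹
Layer 2 at 2 °C → α = 0.88×10⁻⁴ K⁻¹
Layer 1: 73 × 0.54 × 2.4×10⁻⁴ = 0.0094608 m
Layer 2: 0.59 × 0.88×10⁻⁴ × 660 = 0.0342672 m
Δh = 0.0094608 + 0.0342672 = 0.043728 m ≈ 44 mm

Δh = 44 mm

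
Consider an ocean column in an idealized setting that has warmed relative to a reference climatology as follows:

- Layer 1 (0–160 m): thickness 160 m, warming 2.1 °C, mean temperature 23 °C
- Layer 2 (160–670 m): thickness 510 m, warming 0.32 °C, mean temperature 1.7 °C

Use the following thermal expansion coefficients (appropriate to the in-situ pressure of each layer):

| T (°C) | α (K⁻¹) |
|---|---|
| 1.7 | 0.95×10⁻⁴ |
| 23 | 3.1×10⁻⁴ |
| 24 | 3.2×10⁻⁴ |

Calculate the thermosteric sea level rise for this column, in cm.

Layer 1 at 23 °C → α = 3.1×10⁻⁴ K⁻¹
Layer 2 at 1.7 °C → α = 0.95×10⁻⁴ K⁻¹
0–160 m: 160 × 2.1 × 3.1×10⁻⁴ = 0.10416 m
160–670 m: 0.32 × 0.95×10⁻⁴ × 510 = 0.015504 m
Δh = 0.10416 + 0.015504 = 0.119664 m

12.0 cm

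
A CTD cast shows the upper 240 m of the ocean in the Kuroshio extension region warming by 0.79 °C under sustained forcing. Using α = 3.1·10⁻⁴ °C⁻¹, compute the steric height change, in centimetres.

Δh = αΔT·H = 3.1×10⁻⁴ × 0.79 × 240 = 0.058776 m

Δh ≈ 5.88 cm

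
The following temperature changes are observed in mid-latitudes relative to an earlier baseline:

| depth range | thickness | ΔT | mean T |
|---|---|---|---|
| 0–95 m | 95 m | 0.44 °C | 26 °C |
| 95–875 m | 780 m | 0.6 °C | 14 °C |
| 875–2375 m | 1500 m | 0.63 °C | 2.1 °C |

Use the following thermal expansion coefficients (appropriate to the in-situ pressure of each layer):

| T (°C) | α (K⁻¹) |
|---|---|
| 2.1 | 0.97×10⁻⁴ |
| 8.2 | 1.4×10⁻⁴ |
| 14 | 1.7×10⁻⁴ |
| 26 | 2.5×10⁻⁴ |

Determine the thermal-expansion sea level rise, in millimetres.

Layer 1 at 26 °C → α = 2.5×10⁻⁴ K⁻¹
Layer 2 at 14 °C → α = 1.7×10⁻⁴ K⁻¹
Layer 3 at 2.1 °C → α = 0.97×10⁻⁴ K⁻¹
2.5×10⁻⁴ × 95 × 0.44 = 0.01045 m
95–875 m: 0.6 × 1.7×10⁻⁴ × 780 = 0.07956 m
875–2375 m: 0.97×10⁻⁴ × 1500 × 0.63 = 0.091665 m
Δh = 0.01045 + 0.07956 + 0.091665 = 0.181675 m

182 mm of thermosteric rise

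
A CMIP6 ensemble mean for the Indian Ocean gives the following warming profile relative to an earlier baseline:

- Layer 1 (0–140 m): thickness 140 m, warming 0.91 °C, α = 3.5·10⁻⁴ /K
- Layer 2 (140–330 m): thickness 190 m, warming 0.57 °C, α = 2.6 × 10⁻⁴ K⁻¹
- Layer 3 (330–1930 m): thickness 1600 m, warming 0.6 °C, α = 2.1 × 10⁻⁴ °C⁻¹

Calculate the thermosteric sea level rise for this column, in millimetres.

274 mm of thermosteric rise

0–140 m: 0.91 × 140 × 3.5×10⁻⁴ = 0.04459 m
0.57 × 2.6×10⁻⁴ × 190 = 0.028158 m
0.6 × 1600 × 2.1×10⁻⁴ = 0.20160 m
Δh = 0.04459 + 0.028158 + 0.20160 = 0.274348 m ≈ 274 mm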